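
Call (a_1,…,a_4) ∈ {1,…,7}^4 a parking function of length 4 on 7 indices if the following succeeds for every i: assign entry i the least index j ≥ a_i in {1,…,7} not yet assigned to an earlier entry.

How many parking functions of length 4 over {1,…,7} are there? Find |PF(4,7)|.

Count = 4·8^3 = 4 · 512 = 2048 (Konheim–Weiss)
Example (2,1,3,6) → sorted (1,2,3,6): b_i ≤ 3+i ∀i, a PF.

2048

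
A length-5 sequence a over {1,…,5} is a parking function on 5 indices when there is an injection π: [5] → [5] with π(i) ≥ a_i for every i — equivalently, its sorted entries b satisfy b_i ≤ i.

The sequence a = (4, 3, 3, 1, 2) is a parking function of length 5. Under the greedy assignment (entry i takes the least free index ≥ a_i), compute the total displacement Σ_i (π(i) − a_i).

2

Σπ = 5·6/2 = 15 (π permutes [5]); Σa = 4+3+3+1+2 = 13; disp = 15−13 = 2.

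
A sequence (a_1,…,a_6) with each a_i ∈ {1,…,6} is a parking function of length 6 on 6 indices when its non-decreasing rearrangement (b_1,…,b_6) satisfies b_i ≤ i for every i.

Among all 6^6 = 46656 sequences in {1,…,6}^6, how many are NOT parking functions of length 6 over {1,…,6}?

29849

|PF| = (6+1−6)·(6+1)^{6−1} = 1·16807 = 16807 (Pollak)
One tuple (4,5,6,5,4,5) → sorted (4,4,5,5,5,6): b_1=4>1, not a PF.
So 46656 − 16807 = 29849 fail.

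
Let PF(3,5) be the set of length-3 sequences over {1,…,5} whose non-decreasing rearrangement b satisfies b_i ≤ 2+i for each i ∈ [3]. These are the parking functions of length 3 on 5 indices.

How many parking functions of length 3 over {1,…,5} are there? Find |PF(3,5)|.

108

|PF(3,5)| = (5+1−3)·(5+1)^{3−1} = 3 · 36 = 108 (Konheim–Weiss)
Check (2,2,5) → sorted (2,2,5): b_i ≤ 2+i ∀i, a PF.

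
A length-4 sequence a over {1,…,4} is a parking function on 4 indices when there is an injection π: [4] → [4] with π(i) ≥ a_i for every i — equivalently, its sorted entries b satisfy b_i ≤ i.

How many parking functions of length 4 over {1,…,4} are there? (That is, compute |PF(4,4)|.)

125

|PF| = 1·5^3 = 1·125 = 125 (Konheim–Weiss)
Example (4,1,1,2) → sorted (1,1,2,4): b_i ≤ i ∀i, a PF.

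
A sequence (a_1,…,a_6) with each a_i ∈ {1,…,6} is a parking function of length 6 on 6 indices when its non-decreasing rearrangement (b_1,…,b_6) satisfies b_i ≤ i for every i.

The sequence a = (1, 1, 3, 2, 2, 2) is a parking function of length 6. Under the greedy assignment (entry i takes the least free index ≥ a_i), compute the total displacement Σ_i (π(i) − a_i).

Σπ(i) = 1+…+6 = 21; Σa = 1+1+3+2+2+2 = 11; disp = 21−11 = 10.

10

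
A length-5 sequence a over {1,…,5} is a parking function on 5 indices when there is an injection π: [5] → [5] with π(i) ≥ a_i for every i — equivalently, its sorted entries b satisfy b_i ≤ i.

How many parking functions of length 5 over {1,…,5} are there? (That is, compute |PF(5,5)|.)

1296

#PF = (5+1−5)·(5+1)^{5−1} = 1·1296 = 1296 (Konheim–Weiss)
Example (4,1,3,2,5) → sorted (1,2,3,4,5): b_i ≤ i ∀i, a PF.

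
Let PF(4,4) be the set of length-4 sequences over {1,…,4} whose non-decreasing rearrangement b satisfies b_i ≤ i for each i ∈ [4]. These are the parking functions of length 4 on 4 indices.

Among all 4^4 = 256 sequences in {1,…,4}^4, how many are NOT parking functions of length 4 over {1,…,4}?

#PF = (4−4+1)·(4+1)^(4−1) = 1 · 125 = 125 [KW]
E.g. (3,3,3,3) → sorted (3,3,3,3): b_1=3>1, not a PF.
4^4 − 125 = 256 − 125 = 131

131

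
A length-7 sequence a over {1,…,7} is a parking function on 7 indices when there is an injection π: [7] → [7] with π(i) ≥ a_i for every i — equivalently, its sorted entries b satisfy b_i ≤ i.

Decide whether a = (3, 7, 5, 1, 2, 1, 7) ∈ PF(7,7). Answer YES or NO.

Order a: b = (1, 1, 2, 3, 5, 7, 7).
  b_1=1 ≤ 1
  b_2=1 ≤ 2
  b_3=2 ≤ 3
  b_4=3 ≤ 4
  b_5=5 ≤ 5
  b_6=7 > 6
  fails at i=6 ⇒ NO

NO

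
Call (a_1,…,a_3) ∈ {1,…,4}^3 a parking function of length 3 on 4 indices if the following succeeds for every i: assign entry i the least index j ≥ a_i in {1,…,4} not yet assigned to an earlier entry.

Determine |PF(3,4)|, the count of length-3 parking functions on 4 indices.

50

|PF| = (5−3)·5^(3−1) = 2 · 25 = 50 [KW]
Example (3,1,2) → sorted (1,2,3): b_i ≤ 1+i ∀i, a PF.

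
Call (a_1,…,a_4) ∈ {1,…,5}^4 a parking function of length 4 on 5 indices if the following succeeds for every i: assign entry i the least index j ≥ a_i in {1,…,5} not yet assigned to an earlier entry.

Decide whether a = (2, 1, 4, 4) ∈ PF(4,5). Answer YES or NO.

Sorted: b = (1, 2, 4, 4).
  b_1=1 ≤ 2
  b_2=2 ≤ 3
  b_3=4 ≤ 4
  b_4=4 ≤ 5
All bounds hold ⇒ YES

YES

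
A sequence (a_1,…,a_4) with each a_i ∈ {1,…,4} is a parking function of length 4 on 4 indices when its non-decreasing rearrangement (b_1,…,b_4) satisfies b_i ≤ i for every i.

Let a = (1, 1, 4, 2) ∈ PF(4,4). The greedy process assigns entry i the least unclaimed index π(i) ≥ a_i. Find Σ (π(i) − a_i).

2

Σπ = 10 ({1..4} each once); Σa = 1+1+4+2 = 8; disp = 10−8 = 2.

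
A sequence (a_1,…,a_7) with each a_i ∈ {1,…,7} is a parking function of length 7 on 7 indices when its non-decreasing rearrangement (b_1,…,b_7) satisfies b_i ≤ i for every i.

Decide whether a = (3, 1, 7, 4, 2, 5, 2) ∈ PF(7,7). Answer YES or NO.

Rearranged: b = (1, 2, 2, 3, 4, 5, 7).
  b_1=1 ≤ 1
  b_2=2 ≤ 2
  b_3=2 ≤ 3
  b_4=3 ≤ 4
  b_5=4 ≤ 5
  b_6=5 ≤ 6
  b_7=7 ≤ 7
All bounds hold ⇒ YES

YES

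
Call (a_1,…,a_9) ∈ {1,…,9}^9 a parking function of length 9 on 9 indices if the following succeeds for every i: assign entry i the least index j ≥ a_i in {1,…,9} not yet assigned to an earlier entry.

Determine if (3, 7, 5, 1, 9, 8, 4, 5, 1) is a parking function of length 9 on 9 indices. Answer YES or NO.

YES

Order a: b = (1, 1, 3, 4, 5, 5, 7, 8, 9).
  b_1=1 ≤ 1
  b_2=1 ≤ 2
  b_3=3 ≤ 3
  b_4=4 ≤ 4
  b_5=5 ≤ 5
  b_6=5 ≤ 6
  b_7=7 ≤ 7
  b_8=8 ≤ 8
  b_9=9 ≤ 9
All bounds hold ⇒ YES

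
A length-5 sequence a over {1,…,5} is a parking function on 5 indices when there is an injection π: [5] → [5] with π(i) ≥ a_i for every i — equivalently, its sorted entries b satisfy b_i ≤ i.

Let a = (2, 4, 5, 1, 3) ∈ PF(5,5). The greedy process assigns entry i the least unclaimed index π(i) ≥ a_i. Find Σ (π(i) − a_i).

0

Σπ(i) = 1+…+5 = 15; Σa = 2+4+5+1+3 = 15; disp = 15−15 = 0.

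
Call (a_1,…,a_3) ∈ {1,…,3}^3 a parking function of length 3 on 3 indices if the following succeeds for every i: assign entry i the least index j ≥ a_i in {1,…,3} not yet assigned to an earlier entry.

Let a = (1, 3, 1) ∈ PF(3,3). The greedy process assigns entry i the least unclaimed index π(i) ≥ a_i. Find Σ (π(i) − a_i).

Σπ(i) = 1+…+3 = 6; Σa = 1+3+1 = 5; disp = 6−5 = 1.

1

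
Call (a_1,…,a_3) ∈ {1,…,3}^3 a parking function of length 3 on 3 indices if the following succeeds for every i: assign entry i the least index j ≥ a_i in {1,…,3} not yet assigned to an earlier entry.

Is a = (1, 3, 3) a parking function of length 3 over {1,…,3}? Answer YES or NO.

Order a: b = (1, 3, 3).
  b_1=1 ≤ 1
  b_2=3 > 2
  fails at i=2 ⇒ NO

NO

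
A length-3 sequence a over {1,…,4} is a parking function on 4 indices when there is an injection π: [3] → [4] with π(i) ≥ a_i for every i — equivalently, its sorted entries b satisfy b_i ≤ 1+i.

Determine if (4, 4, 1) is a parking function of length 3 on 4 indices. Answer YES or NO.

NO

Order a: b = (1, 4, 4).
  b_1=1 ≤ 2
  b_2=4 > 3
  fails at i=2 ⇒ NO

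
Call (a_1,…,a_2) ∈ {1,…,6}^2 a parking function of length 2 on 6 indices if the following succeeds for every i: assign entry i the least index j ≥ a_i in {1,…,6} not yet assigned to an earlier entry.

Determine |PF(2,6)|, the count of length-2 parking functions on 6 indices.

35

#PF = 5·7^1 = 5 · 7 = 35
Example (5,5) → sorted (5,5): b_i ≤ 4+i ∀i, a PF.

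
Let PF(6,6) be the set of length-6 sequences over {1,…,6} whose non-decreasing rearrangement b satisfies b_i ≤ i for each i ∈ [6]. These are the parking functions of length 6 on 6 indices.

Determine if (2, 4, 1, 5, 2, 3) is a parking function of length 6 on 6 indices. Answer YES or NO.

YES

Order a: b = (1, 2, 2, 3, 4, 5).
  b_1=1 ≤ 1
  b_2=2 ≤ 2
  b_3=2 ≤ 3
  b_4=3 ≤ 4
  b_5=4 ≤ 5
  b_6=5 ≤ 6
All bounds hold ⇒ YES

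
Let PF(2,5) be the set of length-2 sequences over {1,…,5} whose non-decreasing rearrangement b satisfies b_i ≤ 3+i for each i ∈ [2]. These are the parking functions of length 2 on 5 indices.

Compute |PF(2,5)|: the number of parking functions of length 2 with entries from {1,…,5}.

|PF(2,5)| = (5−2+1)·(5+1)^(2−1) = 4 · 6 = 24 (Pollak)
Check (4,2) → sorted (2,4): b_i ≤ 3+i ∀i, a PF.

24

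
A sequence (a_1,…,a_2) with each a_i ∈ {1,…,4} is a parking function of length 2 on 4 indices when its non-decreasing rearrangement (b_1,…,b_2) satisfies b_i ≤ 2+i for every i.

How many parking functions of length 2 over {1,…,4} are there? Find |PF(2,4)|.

#PF = (4+1−2)·(4+1)^{2−1} = 3 · 5 = 15 (Konheim–Weiss)
One tuple (2,2) → sorted (2,2): b_i ≤ 2+i ∀i, a PF.

15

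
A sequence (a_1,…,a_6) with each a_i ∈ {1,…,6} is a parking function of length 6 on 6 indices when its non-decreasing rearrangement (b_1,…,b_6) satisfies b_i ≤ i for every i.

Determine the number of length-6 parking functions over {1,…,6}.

16807

|PF| = (7−6)·7^(6−1) = 1×16807 = 16807 (Konheim–Weiss)
One tuple (2,6,4,3,5,1) → sorted (1,2,3,4,5,6): b_i ≤ i ∀i, a PF.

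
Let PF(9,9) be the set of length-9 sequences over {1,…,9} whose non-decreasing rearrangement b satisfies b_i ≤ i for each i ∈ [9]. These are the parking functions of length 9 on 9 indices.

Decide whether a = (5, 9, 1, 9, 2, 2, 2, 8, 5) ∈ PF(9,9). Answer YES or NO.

NO

Rearranged: b = (1, 2, 2, 2, 5, 5, 8, 9, 9).
  b_1=1 ≤ 1
  b_2=2 ≤ 2
  b_3=2 ≤ 3
  b_4=2 ≤ 4
  b_5=5 ≤ 5
  b_6=5 ≤ 6
  b_7=8 > 7
  fails at i=7 ⇒ NO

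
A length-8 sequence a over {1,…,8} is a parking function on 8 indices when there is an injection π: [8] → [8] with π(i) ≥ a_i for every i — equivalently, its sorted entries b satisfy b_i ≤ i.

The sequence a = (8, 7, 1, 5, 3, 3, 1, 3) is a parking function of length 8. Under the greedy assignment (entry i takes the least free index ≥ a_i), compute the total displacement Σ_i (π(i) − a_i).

Σπ(i) = 1+…+8 = 36; Σa = 8+7+1+5+3+3+1+3 = 31; disp = 36−31 = 5.

5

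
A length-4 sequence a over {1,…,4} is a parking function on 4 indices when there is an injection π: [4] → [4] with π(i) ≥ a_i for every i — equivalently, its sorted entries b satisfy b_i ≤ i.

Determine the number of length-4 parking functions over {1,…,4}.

|PF(4,4)| = 1·5^3 = 1·125 = 125 (Konheim–Weiss)
E.g. (2,1,2,1) → sorted (1,1,2,2): b_i ≤ i ∀i, a PF.

125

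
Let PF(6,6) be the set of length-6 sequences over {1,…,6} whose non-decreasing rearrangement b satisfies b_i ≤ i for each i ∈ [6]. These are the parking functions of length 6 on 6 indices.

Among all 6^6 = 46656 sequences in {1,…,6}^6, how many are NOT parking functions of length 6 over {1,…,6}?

29849

Count = (6+1−6)·(6+1)^{6−1} = 1·16807 = 16807 [KW]
Example (3,6,2,4,5,2) → sorted (2,2,3,4,5,6): b_1=2>1, not a PF.
Total 46656; non-PF = 46656−16807 = 29849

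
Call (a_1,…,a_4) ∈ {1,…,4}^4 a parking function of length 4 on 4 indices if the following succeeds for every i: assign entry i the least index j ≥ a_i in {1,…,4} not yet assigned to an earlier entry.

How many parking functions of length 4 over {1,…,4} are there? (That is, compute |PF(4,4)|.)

|PF| = 1·5^3 = 1 · 125 = 125 (Pollak)
Check (1,4,1,3) → sorted (1,1,3,4): b_i ≤ i ∀i, a PF.

125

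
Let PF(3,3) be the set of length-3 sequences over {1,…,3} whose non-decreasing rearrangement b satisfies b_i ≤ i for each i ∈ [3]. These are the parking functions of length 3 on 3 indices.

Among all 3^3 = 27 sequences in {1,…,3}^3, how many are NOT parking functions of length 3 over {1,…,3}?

11

Count = (4−3)·4^(3−1) = 1·16 = 16
One tuple (3,2,3) → sorted (2,3,3): b_1=2>1, not a PF.
3^3 − 16 = 27 − 16 = 11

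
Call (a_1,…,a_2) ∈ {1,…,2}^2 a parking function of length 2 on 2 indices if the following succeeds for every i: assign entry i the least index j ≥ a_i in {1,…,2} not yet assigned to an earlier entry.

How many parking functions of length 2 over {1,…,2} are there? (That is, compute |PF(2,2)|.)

|PF(2,2)| = (2−2+1)·(2+1)^(2−1) = 1·3 = 3 (Pollak)
One tuple (1,1) → sorted (1,1): b_i ≤ i ∀i, a PF.

3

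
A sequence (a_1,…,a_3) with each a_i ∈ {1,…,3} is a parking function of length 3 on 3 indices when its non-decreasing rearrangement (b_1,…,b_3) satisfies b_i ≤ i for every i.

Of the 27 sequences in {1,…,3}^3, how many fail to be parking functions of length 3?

|PF| = (3+1−3)·(3+1)^{3−1} = 1×16 = 16 (Pollak)
Example (3,2,2) → sorted (2,2,3): b_1=2>1, not a PF.
3^3 − 16 = 27 − 16 = 11

11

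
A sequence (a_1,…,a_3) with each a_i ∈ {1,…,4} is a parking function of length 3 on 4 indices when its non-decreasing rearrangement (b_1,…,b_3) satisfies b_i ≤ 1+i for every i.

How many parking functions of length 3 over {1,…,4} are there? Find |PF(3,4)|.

50

#PF = (4−3+1)·(4+1)^(3−1) = 2×25 = 50 (Konheim–Weiss)
Check (4,2,1) → sorted (1,2,4): b_i ≤ 1+i ∀i, a PF.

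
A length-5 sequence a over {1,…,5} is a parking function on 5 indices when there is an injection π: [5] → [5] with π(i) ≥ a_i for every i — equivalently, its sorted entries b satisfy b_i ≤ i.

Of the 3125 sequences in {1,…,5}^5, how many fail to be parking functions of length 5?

|PF(5,5)| = (5+1−5)·(5+1)^{5−1} = 1 · 1296 = 1296 [KW]
Check (5,5,5,4,5) → sorted (4,5,5,5,5): b_1=4>1, not a PF.
Total 3125; non-PF = 3125−1296 = 1829

1829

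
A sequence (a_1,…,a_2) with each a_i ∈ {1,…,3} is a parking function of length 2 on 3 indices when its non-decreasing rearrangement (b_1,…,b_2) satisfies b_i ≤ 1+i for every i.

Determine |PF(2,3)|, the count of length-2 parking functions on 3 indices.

|PF| = (3−2+1)·(3+1)^(2−1) = 2 · 4 = 8
Example (1,3) → sorted (1,3): b_i ≤ 1+i ∀i, a PF.

8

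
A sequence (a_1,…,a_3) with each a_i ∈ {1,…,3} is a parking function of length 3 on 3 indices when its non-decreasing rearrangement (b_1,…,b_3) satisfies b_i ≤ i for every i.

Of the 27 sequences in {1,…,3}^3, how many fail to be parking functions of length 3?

11

|PF| = 1·4^2 = 1·16 = 16 (Konheim–Weiss)
Check (2,3,2) → sorted (2,2,3): b_1=2>1, not a PF.
So 27 − 16 = 11 fail.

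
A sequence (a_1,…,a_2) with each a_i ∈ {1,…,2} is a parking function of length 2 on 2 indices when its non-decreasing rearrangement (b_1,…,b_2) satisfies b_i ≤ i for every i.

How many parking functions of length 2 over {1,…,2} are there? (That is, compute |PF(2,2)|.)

3

|PF| = (2−2+1)·(2+1)^(2−1) = 1·3 = 3
Check (2,1) → sorted (1,2): b_i ≤ i ∀i, a PF.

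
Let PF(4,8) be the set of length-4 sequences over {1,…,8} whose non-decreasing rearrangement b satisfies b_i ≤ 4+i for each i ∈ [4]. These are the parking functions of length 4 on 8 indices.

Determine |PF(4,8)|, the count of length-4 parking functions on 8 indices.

|PF(4,8)| = 5·9^3 = 5×729 = 3645 (Konheim–Weiss)
E.g. (1,2,1,4) → sorted (1,1,2,4): b_i ≤ 4+i ∀i, a PF.

3645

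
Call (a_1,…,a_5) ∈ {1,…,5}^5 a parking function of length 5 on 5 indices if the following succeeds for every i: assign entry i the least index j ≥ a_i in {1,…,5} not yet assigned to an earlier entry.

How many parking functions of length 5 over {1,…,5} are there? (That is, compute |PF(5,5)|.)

1296

#PF = (5−5+1)·(5+1)^(5−1) = 1×1296 = 1296
Example (4,1,1,1,4) → sorted (1,1,1,4,4): b_i ≤ i ∀i, a PF.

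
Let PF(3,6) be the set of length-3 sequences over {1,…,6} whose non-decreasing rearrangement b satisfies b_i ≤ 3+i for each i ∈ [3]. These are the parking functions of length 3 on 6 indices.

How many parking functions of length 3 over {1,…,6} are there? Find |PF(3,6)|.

196

|PF(3,6)| = (7−3)·7^(3−1) = 4×49 = 196 (Konheim–Weiss)
Example (1,6,4) → sorted (1,4,6): b_i ≤ 3+i ∀i, a PF.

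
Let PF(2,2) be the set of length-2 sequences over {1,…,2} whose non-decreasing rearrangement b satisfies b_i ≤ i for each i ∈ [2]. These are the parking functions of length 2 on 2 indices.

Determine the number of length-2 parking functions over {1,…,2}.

3

|PF(2,2)| = (2−2+1)·(2+1)^(2−1) = 1·3 = 3 [KW]
Example (1,1) → sorted (1,1): b_i ≤ i ∀i, a PF.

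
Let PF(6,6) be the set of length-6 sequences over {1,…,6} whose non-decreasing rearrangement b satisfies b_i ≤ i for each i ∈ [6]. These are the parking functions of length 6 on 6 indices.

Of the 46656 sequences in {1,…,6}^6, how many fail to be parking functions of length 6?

|PF(6,6)| = (7−6)·7^(6−1) = 1×16807 = 16807 (Pollak)
One tuple (3,6,4,6,5,6) → sorted (3,4,5,6,6,6): b_1=3>1, not a PF.
6^6 − 16807 = 46656 − 16807 = 29849

29849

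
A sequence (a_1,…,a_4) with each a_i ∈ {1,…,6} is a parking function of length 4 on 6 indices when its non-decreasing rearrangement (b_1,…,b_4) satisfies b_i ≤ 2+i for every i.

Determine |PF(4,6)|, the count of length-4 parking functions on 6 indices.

1029

Count = (6+1−4)·(6+1)^{4−1} = 3×343 = 1029 [KW]
Check (2,4,5,2) → sorted (2,2,4,5): b_i ≤ 2+i ∀i, a PF.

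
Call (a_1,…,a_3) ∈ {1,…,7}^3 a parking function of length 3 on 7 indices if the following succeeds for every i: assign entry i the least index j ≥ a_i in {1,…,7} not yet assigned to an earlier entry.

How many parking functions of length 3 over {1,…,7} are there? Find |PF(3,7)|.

320

|PF| = (8−3)·8^(3−1) = 5 · 64 = 320 (Pollak)
Check (1,6,7) → sorted (1,6,7): b_i ≤ 4+i ∀i, a PF.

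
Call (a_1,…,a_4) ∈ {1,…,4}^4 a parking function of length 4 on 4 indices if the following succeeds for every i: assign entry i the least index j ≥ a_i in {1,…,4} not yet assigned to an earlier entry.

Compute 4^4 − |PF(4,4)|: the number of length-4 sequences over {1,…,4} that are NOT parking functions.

|PF| = (4+1−4)·(4+1)^{4−1} = 1×125 = 125 (Konheim–Weiss)
E.g. (4,4,4,3) → sorted (3,4,4,4): b_1=3>1, not a PF.
4^4 − 125 = 256 − 125 = 131

131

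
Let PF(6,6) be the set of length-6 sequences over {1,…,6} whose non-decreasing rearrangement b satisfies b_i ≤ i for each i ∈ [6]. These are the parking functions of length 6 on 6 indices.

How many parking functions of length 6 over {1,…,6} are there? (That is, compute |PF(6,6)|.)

16807

|PF| = (7−6)·7^(6−1) = 1 · 16807 = 16807 [KW]
Example (4,1,1,6,1,4) → sorted (1,1,1,4,4,6): b_i ≤ i ∀i, a PF.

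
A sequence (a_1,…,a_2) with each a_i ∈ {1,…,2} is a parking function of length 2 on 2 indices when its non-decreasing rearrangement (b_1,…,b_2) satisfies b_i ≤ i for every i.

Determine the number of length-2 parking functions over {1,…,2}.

3

#PF = (2−2+1)·(2+1)^(2−1) = 1×3 = 3 (Pollak)
Example (1,1) → sorted (1,1): b_i ≤ i ∀i, a PF.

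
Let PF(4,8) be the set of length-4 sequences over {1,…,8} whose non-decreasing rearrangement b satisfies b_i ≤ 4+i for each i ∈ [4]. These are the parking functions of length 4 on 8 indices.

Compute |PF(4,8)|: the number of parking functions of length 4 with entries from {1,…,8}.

3645

Count = (8−4+1)·(8+1)^(4−1) = 5 · 729 = 3645 (Pollak)
Check (3,2,3,7) → sorted (2,3,3,7): b_i ≤ 4+i ∀i, a PF.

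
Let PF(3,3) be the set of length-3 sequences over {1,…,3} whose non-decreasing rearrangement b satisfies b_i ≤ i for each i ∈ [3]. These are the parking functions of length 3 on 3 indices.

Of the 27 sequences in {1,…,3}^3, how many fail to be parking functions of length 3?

Count = (4−3)·4^(3−1) = 1×16 = 16
Check (3,1,3) → sorted (1,3,3): b_2=3>2, not a PF.
So 27 − 16 = 11 fail.

11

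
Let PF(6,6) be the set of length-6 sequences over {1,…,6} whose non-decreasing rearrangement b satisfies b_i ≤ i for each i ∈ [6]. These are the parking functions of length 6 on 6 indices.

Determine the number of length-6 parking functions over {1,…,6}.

16807

|PF| = 1·7^5 = 1×16807 = 16807 [KW]
E.g. (4,5,3,1,4,2) → sorted (1,2,3,4,4,5): b_i ≤ i ∀i, a PF.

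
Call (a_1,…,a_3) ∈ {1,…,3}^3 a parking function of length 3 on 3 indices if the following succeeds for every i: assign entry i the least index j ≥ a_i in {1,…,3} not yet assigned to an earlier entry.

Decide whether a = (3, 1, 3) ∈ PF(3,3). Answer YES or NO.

NO

Order a: b = (1, 3, 3).
  b_1=1 ≤ 1
  b_2=3 > 2
  fails at i=2 ⇒ NO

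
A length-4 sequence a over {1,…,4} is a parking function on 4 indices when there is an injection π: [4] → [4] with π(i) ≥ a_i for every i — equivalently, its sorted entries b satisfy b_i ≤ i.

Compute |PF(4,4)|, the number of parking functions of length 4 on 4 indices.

125

Count = (5−4)·5^(4−1) = 1 · 125 = 125 [KW]
One tuple (1,4,1,1) → sorted (1,1,1,4): b_i ≤ i ∀i, a PF.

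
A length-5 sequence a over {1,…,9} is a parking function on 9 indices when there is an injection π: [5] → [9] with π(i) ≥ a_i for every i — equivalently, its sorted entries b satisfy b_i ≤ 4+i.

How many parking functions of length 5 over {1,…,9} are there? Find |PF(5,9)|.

50000

#PF = 5·10^4 = 5 · 10000 = 50000 (Konheim–Weiss)
E.g. (3,1,3,6,6) → sorted (1,3,3,6,6): b_i ≤ 4+i ∀i, a PF.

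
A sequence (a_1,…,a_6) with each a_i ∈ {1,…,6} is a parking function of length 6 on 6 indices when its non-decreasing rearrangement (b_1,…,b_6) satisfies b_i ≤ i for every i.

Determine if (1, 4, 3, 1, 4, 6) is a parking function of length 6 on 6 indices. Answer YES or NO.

Sorted: b = (1, 1, 3, 4, 4, 6).
  b_1=1 ≤ 1
  b_2=1 ≤ 2
  b_3=3 ≤ 3
  b_4=4 ≤ 4
  b_5=4 ≤ 5
  b_6=6 ≤ 6
All bounds hold ⇒ YES

YES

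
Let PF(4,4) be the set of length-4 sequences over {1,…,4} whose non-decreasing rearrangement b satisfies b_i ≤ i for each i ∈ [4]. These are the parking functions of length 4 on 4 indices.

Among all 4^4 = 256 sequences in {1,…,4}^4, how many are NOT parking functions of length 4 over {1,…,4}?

131

#PF = (4+1−4)·(4+1)^{4−1} = 1·125 = 125 (Konheim–Weiss)
Example (3,2,3,3) → sorted (2,3,3,3): b_1=2>1, not a PF.
4^4 − 125 = 256 − 125 = 131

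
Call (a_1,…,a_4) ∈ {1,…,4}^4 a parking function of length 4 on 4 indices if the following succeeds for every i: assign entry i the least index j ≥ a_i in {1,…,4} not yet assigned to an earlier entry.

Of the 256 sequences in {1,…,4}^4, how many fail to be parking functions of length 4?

|PF(4,4)| = 1·5^3 = 1×125 = 125 (Konheim–Weiss)
E.g. (2,4,4,4) → sorted (2,4,4,4): b_1=2>1, not a PF.
Total 256; non-PF = 256−125 = 131

131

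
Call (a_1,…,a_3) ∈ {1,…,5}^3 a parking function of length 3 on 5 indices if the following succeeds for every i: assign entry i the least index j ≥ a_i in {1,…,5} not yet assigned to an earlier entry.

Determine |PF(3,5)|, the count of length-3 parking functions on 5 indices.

|PF(3,5)| = (6−3)·6^(3−1) = 3×36 = 108 (Konheim–Weiss)
One tuple (2,3,3) → sorted (2,3,3): b_i ≤ 2+i ∀i, a PF.

108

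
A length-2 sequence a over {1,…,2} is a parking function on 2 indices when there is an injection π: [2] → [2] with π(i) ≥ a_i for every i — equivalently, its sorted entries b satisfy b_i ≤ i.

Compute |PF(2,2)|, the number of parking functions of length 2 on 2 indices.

|PF| = (2+1−2)·(2+1)^{2−1} = 1·3 = 3
Example (1,1) → sorted (1,1): b_i ≤ i ∀i, a PF.

3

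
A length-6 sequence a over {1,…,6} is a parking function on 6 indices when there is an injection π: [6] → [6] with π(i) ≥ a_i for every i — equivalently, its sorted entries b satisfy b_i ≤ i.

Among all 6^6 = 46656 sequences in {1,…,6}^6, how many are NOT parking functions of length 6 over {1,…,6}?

29849

|PF(6,6)| = (7−6)·7^(6−1) = 1·16807 = 16807 (Pollak)
Example (5,5,5,6,5,5) → sorted (5,5,5,5,5,6): b_1=5>1, not a PF.
So 46656 − 16807 = 29849 fail.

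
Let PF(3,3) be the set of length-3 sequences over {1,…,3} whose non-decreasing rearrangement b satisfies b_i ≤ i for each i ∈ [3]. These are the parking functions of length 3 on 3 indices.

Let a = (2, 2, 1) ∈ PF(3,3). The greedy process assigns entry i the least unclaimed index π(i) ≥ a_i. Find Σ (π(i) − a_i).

Σπ = 6 ({1..3} each once); Σa = 2+2+1 = 5; disp = 6−5 = 1.

1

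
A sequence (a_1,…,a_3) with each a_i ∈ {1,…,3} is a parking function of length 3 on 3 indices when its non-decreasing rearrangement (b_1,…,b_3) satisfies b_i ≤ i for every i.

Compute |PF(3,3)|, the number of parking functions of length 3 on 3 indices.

|PF| = 1·4^2 = 1·16 = 16
One tuple (2,1,3) → sorted (1,2,3): b_i ≤ i ∀i, a PF.

16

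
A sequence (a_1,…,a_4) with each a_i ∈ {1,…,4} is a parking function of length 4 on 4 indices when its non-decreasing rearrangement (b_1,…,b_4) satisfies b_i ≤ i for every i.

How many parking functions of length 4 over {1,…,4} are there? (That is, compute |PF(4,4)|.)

125

|PF| = 1·5^3 = 1·125 = 125 [KW]
E.g. (2,4,1,3) → sorted (1,2,3,4): b_i ≤ i ∀i, a PF.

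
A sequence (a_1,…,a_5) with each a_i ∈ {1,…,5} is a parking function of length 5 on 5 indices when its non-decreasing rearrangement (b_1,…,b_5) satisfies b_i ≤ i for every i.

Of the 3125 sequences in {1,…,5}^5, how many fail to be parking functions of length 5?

#PF = (5+1−5)·(5+1)^{5−1} = 1·1296 = 1296 (Konheim–Weiss)
One tuple (1,5,5,3,5) → sorted (1,3,5,5,5): b_2=3>2, not a PF.
Total 3125; non-PF = 3125−1296 = 1829

1829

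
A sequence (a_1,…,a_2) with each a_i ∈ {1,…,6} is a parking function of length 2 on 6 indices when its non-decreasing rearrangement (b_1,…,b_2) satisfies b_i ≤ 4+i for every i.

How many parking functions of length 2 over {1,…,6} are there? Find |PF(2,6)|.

#PF = (6−2+1)·(6+1)^(2−1) = 5×7 = 35 [KW]
Check (2,3) → sorted (2,3): b_i ≤ 4+i ∀i, a PF.

35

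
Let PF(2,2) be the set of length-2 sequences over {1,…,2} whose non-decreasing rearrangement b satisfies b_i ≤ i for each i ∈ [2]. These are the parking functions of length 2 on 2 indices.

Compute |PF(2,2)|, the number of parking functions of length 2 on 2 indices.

3

Count = (2−2+1)·(2+1)^(2−1) = 1·3 = 3 (Pollak)
Example (2,1) → sorted (1,2): b_i ≤ i ∀i, a PF.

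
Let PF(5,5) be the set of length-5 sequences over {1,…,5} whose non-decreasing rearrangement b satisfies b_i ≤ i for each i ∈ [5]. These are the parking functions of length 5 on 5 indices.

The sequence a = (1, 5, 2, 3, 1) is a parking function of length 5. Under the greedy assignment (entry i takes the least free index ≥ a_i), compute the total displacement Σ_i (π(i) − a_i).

3

Σπ(i) = 1+…+5 = 15; Σa = 1+5+2+3+1 = 12; disp = 15−12 = 3.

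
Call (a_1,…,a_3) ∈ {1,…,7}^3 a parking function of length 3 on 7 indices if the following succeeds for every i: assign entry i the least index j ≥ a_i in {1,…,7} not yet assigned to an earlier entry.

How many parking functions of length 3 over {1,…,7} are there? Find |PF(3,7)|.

320

|PF(3,7)| = (7−3+1)·(7+1)^(3−1) = 5×64 = 320 (Konheim–Weiss)
E.g. (4,7,6) → sorted (4,6,7): b_i ≤ 4+i ∀i, a PF.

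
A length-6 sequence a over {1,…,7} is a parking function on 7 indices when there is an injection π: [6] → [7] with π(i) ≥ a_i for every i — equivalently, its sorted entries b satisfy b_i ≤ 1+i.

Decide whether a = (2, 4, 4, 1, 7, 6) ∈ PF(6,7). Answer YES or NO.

YES

Sorted: b = (1, 2, 4, 4, 6, 7).
  b_1=1 ≤ 2
  b_2=2 ≤ 3
  b_3=4 ≤ 4
  b_4=4 ≤ 5
  b_5=6 ≤ 6
  b_6=7 ≤ 7
All bounds hold ⇒ YES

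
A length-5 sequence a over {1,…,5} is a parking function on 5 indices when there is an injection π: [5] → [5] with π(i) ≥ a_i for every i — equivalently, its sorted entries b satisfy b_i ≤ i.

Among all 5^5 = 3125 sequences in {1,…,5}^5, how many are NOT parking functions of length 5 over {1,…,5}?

Count = (6−5)·6^(5−1) = 1·1296 = 1296 (Konheim–Weiss)
Check (5,3,4,5,2) → sorted (2,3,4,5,5): b_1=2>1, not a PF.
Total 3125; non-PF = 3125−1296 = 1829

1829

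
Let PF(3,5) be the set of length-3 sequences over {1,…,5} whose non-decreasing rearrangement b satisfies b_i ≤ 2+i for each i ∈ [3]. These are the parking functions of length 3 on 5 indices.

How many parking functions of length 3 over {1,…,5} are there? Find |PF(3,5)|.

108

#PF = (6−3)·6^(3−1) = 3×36 = 108 [KW]
Check (2,2,1) → sorted (1,2,2): b_i ≤ 2+i ∀i, a PF.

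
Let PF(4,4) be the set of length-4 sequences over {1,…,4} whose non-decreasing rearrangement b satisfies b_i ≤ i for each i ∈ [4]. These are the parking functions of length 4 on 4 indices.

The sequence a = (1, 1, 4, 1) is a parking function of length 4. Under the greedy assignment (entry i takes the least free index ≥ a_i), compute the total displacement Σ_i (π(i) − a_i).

Σπ = 4·5/2 = 10 (π permutes [4]); Σa = 1+1+4+1 = 7; disp = 10−7 = 3.

3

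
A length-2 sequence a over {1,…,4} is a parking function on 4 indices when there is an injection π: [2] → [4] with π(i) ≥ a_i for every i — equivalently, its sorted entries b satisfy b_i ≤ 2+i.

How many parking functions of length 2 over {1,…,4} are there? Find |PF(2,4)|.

15

Count = (4+1−2)·(4+1)^{2−1} = 3·5 = 15 [KW]
E.g. (2,4) → sorted (2,4): b_i ≤ 2+i ∀i, a PF.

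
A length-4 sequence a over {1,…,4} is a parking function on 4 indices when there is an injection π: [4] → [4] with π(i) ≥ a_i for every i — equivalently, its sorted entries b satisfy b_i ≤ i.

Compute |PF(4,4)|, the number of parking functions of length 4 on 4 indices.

125

|PF| = (4+1−4)·(4+1)^{4−1} = 1×125 = 125
Example (2,1,2,4) → sorted (1,2,2,4): b_i ≤ i ∀i, a PF.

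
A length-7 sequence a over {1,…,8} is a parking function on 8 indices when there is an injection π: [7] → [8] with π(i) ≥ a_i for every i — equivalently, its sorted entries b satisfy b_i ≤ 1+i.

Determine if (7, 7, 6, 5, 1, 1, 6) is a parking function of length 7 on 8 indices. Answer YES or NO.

NO

Rearranged: b = (1, 1, 5, 6, 6, 7, 7).
  b_1=1 ≤ 2
  b_2=1 ≤ 3
  b_3=5 > 4
  fails at i=3 ⇒ NO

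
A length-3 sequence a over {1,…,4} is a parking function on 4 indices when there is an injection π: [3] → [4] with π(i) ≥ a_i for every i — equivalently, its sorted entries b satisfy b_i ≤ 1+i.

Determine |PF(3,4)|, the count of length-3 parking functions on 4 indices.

50

|PF| = (4−3+1)·(4+1)^(3−1) = 2×25 = 50 (Konheim–Weiss)
One tuple (2,2,3) → sorted (2,2,3): b_i ≤ 1+i ∀i, a PF.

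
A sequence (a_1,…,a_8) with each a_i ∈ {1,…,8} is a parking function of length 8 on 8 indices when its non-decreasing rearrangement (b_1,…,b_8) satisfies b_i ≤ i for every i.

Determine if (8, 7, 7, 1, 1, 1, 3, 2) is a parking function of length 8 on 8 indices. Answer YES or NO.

NO

Sorted: b = (1, 1, 1, 2, 3, 7, 7, 8).
  b_1=1 ≤ 1
  b_2=1 ≤ 2
  b_3=1 ≤ 3
  b_4=2 ≤ 4
  b_5=3 ≤ 5
  b_6=7 > 6
  fails at i=6 ⇒ NO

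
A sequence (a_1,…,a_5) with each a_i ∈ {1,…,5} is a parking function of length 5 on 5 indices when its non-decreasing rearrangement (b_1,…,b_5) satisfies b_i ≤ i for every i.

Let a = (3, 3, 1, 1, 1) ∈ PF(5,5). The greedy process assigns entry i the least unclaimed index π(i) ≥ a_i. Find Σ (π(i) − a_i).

6

Σπ(i) = 1+…+5 = 15; Σa = 3+3+1+1+1 = 9; disp = 15−9 = 6.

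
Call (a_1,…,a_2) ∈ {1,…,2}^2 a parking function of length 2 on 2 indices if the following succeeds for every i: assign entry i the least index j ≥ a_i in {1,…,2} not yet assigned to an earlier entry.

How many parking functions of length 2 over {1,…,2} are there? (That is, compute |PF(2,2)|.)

3

|PF(2,2)| = (3−2)·3^(2−1) = 1 · 3 = 3 [KW]
E.g. (2,1) → sorted (1,2): b_i ≤ i ∀i, a PF.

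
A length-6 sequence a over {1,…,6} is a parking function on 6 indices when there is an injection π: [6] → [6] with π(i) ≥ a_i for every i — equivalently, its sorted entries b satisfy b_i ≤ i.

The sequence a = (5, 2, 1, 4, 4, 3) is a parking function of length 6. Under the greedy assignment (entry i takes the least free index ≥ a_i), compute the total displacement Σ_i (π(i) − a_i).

Σπ(i) = 1+…+6 = 21; Σa = 5+2+1+4+4+3 = 19; disp = 21−19 = 2.

2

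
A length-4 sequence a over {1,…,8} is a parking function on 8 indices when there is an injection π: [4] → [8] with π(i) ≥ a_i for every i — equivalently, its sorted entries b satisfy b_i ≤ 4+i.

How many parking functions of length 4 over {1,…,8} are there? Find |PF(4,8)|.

3645

|PF| = (8−4+1)·(8+1)^(4−1) = 5·729 = 3645 [KW]
E.g. (5,2,5,1) → sorted (1,2,5,5): b_i ≤ 4+i ∀i, a PF.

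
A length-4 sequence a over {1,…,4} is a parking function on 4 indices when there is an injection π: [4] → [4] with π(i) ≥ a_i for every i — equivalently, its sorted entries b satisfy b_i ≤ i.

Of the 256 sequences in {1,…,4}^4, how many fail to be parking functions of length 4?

Count = (4+1−4)·(4+1)^{4−1} = 1×125 = 125
E.g. (3,3,1,4) → sorted (1,3,3,4): b_2=3>2, not a PF.
So 256 − 125 = 131 fail.

131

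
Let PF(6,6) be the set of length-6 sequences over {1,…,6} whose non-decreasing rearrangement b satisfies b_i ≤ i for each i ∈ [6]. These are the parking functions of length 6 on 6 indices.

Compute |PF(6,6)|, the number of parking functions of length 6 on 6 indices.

16807

Count = (6−6+1)·(6+1)^(6−1) = 1×16807 = 16807
One tuple (3,5,2,4,3,1) → sorted (1,2,3,3,4,5): b_i ≤ i ∀i, a PF.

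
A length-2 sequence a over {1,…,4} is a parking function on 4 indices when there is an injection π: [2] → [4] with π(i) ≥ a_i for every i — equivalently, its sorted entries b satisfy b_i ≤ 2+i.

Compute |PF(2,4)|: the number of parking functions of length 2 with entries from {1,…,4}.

15

|PF| = (5−2)·5^(2−1) = 3×5 = 15 (Pollak)
Check (1,1) → sorted (1,1): b_i ≤ 2+i ∀i, a PF.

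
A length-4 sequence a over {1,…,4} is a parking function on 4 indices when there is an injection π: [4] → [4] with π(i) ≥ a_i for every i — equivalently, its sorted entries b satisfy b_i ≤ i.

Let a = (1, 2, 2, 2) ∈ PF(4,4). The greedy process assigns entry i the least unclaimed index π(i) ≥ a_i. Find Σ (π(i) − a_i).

Σπ = 10 ({1..4} each once); Σa = 1+2+2+2 = 7; disp = 10−7 = 3.

3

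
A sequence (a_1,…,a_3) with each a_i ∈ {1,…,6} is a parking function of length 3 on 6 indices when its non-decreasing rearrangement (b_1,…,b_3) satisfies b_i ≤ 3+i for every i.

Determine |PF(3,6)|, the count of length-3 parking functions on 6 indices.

196

|PF| = 4·7^2 = 4·49 = 196 [KW]
One tuple (2,4,5) → sorted (2,4,5): b_i ≤ 3+i ∀i, a PF.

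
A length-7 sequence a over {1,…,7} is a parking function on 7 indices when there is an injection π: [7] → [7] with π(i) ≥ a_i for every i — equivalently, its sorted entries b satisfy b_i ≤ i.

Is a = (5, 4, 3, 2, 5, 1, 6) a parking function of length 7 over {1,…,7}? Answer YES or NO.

Sorted: b = (1, 2, 3, 4, 5, 5, 6).
  b_1=1 ≤ 1
  b_2=2 ≤ 2
  b_3=3 ≤ 3
  b_4=4 ≤ 4
  b_5=5 ≤ 5
  b_6=5 ≤ 6
  b_7=6 ≤ 7
All bounds hold ⇒ YES

YES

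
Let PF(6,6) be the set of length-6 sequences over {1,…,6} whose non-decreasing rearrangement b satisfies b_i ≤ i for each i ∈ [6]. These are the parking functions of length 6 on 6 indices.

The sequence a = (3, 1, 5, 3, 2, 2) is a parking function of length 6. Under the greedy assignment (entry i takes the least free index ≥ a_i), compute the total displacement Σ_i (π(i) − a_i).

5

Σπ = 21 ({1..6} each once); Σa = 3+1+5+3+2+2 = 16; disp = 21−16 = 5.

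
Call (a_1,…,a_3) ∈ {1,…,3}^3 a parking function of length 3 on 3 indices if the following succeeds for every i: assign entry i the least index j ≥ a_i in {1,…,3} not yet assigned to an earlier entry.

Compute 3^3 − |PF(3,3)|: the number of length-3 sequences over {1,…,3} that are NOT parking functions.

11

#PF = (3−3+1)·(3+1)^(3−1) = 1 · 16 = 16 (Pollak)
Example (3,3,3) → sorted (3,3,3): b_1=3>1, not a PF.
3^3 − 16 = 27 − 16 = 11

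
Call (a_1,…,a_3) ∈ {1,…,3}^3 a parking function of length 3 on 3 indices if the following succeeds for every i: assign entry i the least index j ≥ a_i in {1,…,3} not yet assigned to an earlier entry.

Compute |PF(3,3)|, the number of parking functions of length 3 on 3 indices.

16

|PF| = 1·4^2 = 1·16 = 16 [KW]
E.g. (2,3,1) → sorted (1,2,3): b_i ≤ i ∀i, a PF.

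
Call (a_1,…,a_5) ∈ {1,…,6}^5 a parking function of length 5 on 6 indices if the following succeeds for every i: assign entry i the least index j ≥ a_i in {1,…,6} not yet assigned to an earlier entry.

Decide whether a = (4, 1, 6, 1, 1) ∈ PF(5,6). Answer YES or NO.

YES

Rearranged: b = (1, 1, 1, 4, 6).
  b_1=1 ≤ 2
  b_2=1 ≤ 3
  b_3=1 ≤ 4
  b_4=4 ≤ 5
  b_5=6 ≤ 6
All bounds hold ⇒ YES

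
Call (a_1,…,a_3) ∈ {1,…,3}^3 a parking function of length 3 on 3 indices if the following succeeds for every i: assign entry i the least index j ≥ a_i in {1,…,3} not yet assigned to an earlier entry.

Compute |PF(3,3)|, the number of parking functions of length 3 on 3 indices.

16

#PF = (3−3+1)·(3+1)^(3−1) = 1×16 = 16
E.g. (2,1,3) → sorted (1,2,3): b_i ≤ i ∀i, a PF.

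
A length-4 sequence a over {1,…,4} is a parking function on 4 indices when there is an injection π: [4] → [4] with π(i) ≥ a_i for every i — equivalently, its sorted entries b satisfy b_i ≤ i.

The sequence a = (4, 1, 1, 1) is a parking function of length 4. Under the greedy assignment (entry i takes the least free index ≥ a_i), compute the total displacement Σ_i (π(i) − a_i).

Σπ = 4·5/2 = 10 (π permutes [4]); Σa = 4+1+1+1 = 7; disp = 10−7 = 3.

3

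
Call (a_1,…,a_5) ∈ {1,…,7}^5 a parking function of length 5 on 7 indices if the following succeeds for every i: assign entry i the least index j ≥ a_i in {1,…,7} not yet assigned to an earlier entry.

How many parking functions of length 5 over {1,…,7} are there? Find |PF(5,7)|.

Count = (7+1−5)·(7+1)^{5−1} = 3 · 4096 = 12288 (Konheim–Weiss)
Example (3,3,3,1,1) → sorted (1,1,3,3,3): b_i ≤ 2+i ∀i, a PF.

12288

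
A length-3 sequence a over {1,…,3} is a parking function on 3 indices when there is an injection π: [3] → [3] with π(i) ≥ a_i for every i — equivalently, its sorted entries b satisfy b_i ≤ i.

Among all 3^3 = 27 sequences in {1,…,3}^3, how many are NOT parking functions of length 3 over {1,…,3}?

|PF| = 1·4^2 = 1 · 16 = 16 (Pollak)
Check (3,3,1) → sorted (1,3,3): b_2=3>2, not a PF.
3^3 − 16 = 27 − 16 = 11

11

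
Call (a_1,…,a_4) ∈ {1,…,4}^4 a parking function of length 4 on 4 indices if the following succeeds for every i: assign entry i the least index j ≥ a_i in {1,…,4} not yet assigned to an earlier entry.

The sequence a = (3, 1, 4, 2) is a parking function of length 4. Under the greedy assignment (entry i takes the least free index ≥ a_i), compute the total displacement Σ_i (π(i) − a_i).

Σπ(i) = 1+…+4 = 10; Σa = 3+1+4+2 = 10; disp = 10−10 = 0.

0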